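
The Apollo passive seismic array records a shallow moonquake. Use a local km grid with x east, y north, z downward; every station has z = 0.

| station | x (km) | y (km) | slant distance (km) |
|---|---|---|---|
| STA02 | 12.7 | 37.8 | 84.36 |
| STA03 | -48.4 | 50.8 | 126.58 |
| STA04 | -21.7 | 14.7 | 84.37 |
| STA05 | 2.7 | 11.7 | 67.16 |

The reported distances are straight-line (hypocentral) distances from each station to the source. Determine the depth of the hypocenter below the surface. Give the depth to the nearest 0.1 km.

Each station gives a sphere (x−x_i)² + (y−y_i)² + z² = d_i² (stations at z=0).
Subtracting the STA02 sphere from STA03 and STA04: z² cancels, leaving linear equations in x and y:
-122.2 x + 26.0 y = -5572.82
-68.8 x − 46.2 y = -904.84
Solving: x ≈ 37.796, y ≈ -36.699 km (keep extra digits for the depth step; rounded: 37.8, -36.7).
Then from the STA02 sphere: z² = 84.36² − (x − 12.7)² − (y − 37.8)² with x = 37.796, y = -36.699, so z ≈ 30.606 ≈ 30.6 km.
Check against STA05 (with the unrounded solution): distance 67.16 ≈ 67.16 km. ✓

depth ≈ 30.6 km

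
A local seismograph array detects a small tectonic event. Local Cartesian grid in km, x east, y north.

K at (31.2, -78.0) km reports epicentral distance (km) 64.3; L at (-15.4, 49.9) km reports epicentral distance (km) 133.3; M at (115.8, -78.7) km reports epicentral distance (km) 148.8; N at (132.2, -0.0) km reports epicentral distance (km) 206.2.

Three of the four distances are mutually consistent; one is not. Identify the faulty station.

Solve using three stations at a time. Using K, L, M (subtract circle equations pairwise → linear system) gives (x, y) ≈ (-33.0, -82.2).
Distances from that point to each station vs reported:
  K: calculated 64.3 vs reported 64.3 → residual 0.0 km
  L: calculated 133.3 vs reported 133.3 → residual 0.0 km
  M: calculated 148.8 vs reported 148.8 → residual 0.0 km
  N: calculated 184.5 vs reported 206.2 → residual 21.7 km
K, L, M are mutually consistent (residuals ≈ 0); N is off by 21.7 km.

N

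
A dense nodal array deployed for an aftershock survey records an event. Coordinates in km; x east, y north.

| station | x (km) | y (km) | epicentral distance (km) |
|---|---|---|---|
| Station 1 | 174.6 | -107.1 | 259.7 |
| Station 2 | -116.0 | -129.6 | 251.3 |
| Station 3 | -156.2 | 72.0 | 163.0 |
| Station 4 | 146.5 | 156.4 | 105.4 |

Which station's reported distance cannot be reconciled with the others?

Station 4

Solve using three stations at a time. Using Station 1, Station 2, Station 3 (subtract circle equations pairwise → linear system) gives (x, y) ≈ (5.8, 90.2).
Distances from that point to each station vs reported:
  Station 1: calculated 259.7 vs reported 259.7 → residual 0.0 km
  Station 2: calculated 251.3 vs reported 251.3 → residual 0.0 km
  Station 3: calculated 163.0 vs reported 163.0 → residual 0.0 km
  Station 4: calculated 155.5 vs reported 105.4 → residual 50.1 km
Station 1, Station 2, Station 3 are mutually consistent (residuals ≈ 0); Station 4 is off by 50.1 km.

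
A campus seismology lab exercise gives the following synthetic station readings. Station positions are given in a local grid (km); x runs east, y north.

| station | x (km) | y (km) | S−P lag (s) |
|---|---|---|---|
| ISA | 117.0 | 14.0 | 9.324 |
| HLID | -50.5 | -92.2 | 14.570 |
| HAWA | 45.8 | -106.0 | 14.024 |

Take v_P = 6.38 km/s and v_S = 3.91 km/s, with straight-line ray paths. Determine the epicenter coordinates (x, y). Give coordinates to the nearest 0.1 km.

(25.0, 34.1)

Distance from S−P lag: d = Δt · v_P v_S / (v_P − v_S) = Δt · (6.38·3.91)/(6.38−3.91) ≈ 10.0995·Δt.
So d_ISA = 94.17, d_HLID = 147.15, d_HAWA = 141.64 km.
Circle about each station: (x − 117.0)² + (y − 14.0)² = 94.17²; (x + 50.5)² + (y + 92.2)² = 147.15²; (x − 45.8)² + (y + 106.0)² = 141.64².
Subtracting the ISA equation from the HLID and HAWA equations removes the quadratic terms:
-335.0 x − 212.4 y = -15619.04
-142.4 x − 240.0 y = -11745.26
Solving the 2×2 system: x ≈ 25.0, y ≈ 34.1 km.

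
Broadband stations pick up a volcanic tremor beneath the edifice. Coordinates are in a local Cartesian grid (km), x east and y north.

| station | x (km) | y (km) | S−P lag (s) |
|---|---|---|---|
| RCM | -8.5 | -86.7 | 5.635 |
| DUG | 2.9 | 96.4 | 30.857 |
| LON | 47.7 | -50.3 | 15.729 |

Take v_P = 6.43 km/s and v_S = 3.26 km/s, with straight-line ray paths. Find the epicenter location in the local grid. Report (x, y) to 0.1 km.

Distance from S−P lag: d = Δt · v_P v_S / (v_P − v_S) = Δt · (6.43·3.26)/(6.43−3.26) ≈ 6.6126·Δt.
So d_RCM = 37.26, d_DUG = 204.04, d_LON = 104.01 km.
Circle about each station: (x + 8.5)² + (y + 86.7)² = 37.26²; (x − 2.9)² + (y − 96.4)² = 204.04²; (x − 47.7)² + (y + 50.3)² = 104.01².
Subtracting pairs of circle equations eliminates x²+y² and gives linear equations (the radical axes):
22.8 x + 366.2 y = -38531.78
112.4 x + 72.8 y = -12213.53
Solving the 2×2 system: x ≈ -42.2, y ≈ -102.6 km.
Check against RCM (with the unrounded x, y): √((x + 8.5)²+(y + 86.7)²) = 37.27 ≈ 37.26 km. ✓

(-42.2, -102.6)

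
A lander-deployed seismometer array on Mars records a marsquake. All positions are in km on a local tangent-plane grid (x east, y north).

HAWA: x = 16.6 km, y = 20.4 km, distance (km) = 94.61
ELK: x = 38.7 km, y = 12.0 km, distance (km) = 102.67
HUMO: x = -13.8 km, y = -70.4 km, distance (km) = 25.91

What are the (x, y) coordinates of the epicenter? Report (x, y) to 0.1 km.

Circle about each station: (x − 16.6)² + (y − 20.4)² = 94.61²; (x − 38.7)² + (y − 12.0)² = 102.67²; (x + 13.8)² + (y + 70.4)² = 25.91².
Subtracting pairs of circle equations eliminates x²+y² and gives linear equations (the radical axes):
44.2 x − 16.8 y = -640.11
-60.8 x − 181.6 y = 12734.60
Solving the 2×2 system: x ≈ -36.5, y ≈ -57.9 km.

-36.5 km east, -57.9 km north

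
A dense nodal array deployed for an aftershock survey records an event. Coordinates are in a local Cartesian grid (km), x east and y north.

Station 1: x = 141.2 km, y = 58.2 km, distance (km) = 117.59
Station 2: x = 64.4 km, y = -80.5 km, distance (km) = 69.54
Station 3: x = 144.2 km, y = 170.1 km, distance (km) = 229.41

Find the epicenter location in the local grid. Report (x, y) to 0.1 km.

Circle about each station: (x − 141.2)² + (y − 58.2)² = 117.59²; (x − 64.4)² + (y + 80.5)² = 69.54²; (x − 144.2)² + (y − 170.1)² = 229.41².
Subtracting the Station 1 equation from the Station 2 and Station 3 equations removes the quadratic terms:
-153.6 x − 277.4 y = -3705.47
6.0 x + 223.8 y = -12398.57
Solving the 2×2 system: x ≈ 130.5, y ≈ -58.9 km.
Check against Station 1 (with the unrounded x, y): √((x − 141.2)²+(y − 58.2)²) = 117.59 ≈ 117.59 km. ✓

130.5 km east, -58.9 km north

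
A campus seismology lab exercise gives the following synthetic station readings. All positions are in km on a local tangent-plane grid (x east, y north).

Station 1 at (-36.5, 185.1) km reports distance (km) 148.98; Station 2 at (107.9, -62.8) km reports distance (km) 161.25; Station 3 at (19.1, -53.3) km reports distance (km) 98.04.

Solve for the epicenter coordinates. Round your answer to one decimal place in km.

Circle about each station: (x + 36.5)² + (y − 185.1)² = 148.98²; (x − 107.9)² + (y + 62.8)² = 161.25²; (x − 19.1)² + (y + 53.3)² = 98.04².
Subtracting the Station 1 equation from the Station 2 and Station 3 equations removes the quadratic terms:
288.8 x − 495.8 y = -23814.53
111.2 x − 476.8 y = -19805.36
Solving the 2×2 system: x ≈ -18.6, y ≈ 37.2 km.

(-18.6, 37.2)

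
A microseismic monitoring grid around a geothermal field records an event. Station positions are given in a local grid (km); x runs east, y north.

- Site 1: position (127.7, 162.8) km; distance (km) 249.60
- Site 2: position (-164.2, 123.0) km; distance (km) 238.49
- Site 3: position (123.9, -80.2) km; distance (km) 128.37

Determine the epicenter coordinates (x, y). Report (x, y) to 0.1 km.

Circle about each station: (x − 127.7)² + (y − 162.8)² = 249.60²; (x + 164.2)² + (y − 123.0)² = 238.49²; (x − 123.9)² + (y + 80.2)² = 128.37².
Subtracting the Site 1 equation from the Site 2 and Site 3 equations removes the quadratic terms:
-583.8 x − 79.6 y = 4702.19
-7.6 x − 486.0 y = 24793.42
Solving the 2×2 system: x ≈ -1.1, y ≈ -51.0 km.

x ≈ -1.1 km, y ≈ -51.0 km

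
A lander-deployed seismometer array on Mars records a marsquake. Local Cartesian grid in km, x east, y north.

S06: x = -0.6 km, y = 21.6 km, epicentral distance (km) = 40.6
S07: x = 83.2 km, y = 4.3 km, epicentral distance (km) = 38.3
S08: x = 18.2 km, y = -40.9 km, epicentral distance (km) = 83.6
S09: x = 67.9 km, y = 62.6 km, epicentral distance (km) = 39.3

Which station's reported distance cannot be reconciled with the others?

S07

Solve using three stations at a time. Using S06, S08, S09 (subtract circle equations pairwise → linear system) gives (x, y) ≈ (35.1, 41.0).
Distances from that point to each station vs reported:
  S06: calculated 40.6 vs reported 40.6 → residual 0.0 km
  S07: calculated 60.5 vs reported 38.3 → residual 22.2 km
  S08: calculated 83.6 vs reported 83.6 → residual 0.0 km
  S09: calculated 39.3 vs reported 39.3 → residual 0.0 km
S06, S08, S09 are mutually consistent (residuals ≈ 0); S07 is off by 22.2 km.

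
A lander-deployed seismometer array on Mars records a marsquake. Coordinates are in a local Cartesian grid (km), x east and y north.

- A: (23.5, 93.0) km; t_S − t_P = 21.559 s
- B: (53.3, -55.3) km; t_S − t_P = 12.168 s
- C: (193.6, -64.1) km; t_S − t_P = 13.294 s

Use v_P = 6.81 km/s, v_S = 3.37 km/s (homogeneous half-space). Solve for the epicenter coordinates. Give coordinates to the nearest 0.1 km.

Distance from S−P lag: d = Δt · v_P v_S / (v_P − v_S) = Δt · (6.81·3.37)/(6.81−3.37) ≈ 6.6714·Δt.
So d_A = 143.83, d_B = 81.18, d_C = 88.69 km.
Circle about each station: (x − 23.5)² + (y − 93.0)² = 143.83²; (x − 53.3)² + (y + 55.3)² = 81.18²; (x − 193.6)² + (y + 64.1)² = 88.69².
Subtracting the A equation from the B and C equations removes the quadratic terms:
59.6 x − 296.6 y = 10794.61
340.2 x − 314.2 y = 45209.67
Solving the 2×2 system: x ≈ 121.9, y ≈ -11.9 km.

121.9 km east, -11.9 km north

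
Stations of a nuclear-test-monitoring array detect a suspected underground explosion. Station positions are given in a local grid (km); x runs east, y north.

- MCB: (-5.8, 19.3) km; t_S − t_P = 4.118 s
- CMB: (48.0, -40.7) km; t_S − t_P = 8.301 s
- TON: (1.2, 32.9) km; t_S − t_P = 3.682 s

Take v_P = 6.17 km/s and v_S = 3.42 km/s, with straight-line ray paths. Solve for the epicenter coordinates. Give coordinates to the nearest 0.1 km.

Distance from S−P lag: d = Δt · v_P v_S / (v_P − v_S) = Δt · (6.17·3.42)/(6.17−3.42) ≈ 7.6732·Δt.
So d_MCB = 31.60, d_CMB = 63.70, d_TON = 28.25 km.
Circle about each station: (x + 5.8)² + (y − 19.3)² = 31.60²; (x − 48.0)² + (y + 40.7)² = 63.70²; (x − 1.2)² + (y − 32.9)² = 28.25².
Subtracting pairs of circle equations eliminates x²+y² and gives linear equations (the radical axes):
107.6 x − 120.0 y = 495.23
14.0 x + 27.2 y = 878.22
Solving the 2×2 system: x ≈ 25.8, y ≈ 19.0 km.

(25.8, 19.0)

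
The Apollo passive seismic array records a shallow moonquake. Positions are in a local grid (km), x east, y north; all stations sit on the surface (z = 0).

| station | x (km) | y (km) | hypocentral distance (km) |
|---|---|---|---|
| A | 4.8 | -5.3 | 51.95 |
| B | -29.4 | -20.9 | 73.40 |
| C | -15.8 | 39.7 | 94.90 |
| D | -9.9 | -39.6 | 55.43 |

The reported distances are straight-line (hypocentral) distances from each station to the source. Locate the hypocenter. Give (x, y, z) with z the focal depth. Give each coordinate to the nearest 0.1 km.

(36.4, -33.7, 29.9)

Each station gives a sphere (x−x_i)² + (y−y_i)² + z² = d_i² (stations at z=0).
Subtracting the A sphere from B and C: z² cancels, leaving linear equations in x and y:
-68.4 x − 31.2 y = -1438.72
-41.2 x + 90.0 y = -4532.61
Solving: x ≈ 36.405, y ≈ -33.697 km (keep extra digits for the depth step; rounded: 36.4, -33.7).
Then from the A sphere: z² = 51.95² − (x − 4.8)² − (y + 5.3)² with x = 36.405, y = -33.697, so z ≈ 29.892 ≈ 29.9 km.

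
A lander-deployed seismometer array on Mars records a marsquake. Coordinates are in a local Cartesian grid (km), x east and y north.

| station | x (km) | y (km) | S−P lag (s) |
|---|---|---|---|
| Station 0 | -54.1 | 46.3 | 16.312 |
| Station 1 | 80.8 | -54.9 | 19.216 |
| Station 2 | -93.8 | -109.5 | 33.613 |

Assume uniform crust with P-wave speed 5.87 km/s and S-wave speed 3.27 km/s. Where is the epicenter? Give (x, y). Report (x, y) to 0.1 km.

Distance from S−P lag: d = Δt · v_P v_S / (v_P − v_S) = Δt · (5.87·3.27)/(5.87−3.27) ≈ 7.3827·Δt.
So d_Station 0 = 120.43, d_Station 1 = 141.87, d_Station 2 = 248.15 km.
Circle about each station: (x + 54.1)² + (y − 46.3)² = 120.43²; (x − 80.8)² + (y + 54.9)² = 141.87²; (x + 93.8)² + (y + 109.5)² = 248.15².
Subtracting pairs of circle equations eliminates x²+y² and gives linear equations (the radical axes):
269.8 x − 202.4 y = -1151.56
-79.4 x − 311.6 y = -31356.85
Solving the 2×2 system: x ≈ 59.8, y ≈ 85.4 km.
Check against Station 0 (with the unrounded x, y): √((x + 54.1)²+(y − 46.3)²) = 120.42 ≈ 120.43 km. ✓

x ≈ 59.8 km, y ≈ 85.4 km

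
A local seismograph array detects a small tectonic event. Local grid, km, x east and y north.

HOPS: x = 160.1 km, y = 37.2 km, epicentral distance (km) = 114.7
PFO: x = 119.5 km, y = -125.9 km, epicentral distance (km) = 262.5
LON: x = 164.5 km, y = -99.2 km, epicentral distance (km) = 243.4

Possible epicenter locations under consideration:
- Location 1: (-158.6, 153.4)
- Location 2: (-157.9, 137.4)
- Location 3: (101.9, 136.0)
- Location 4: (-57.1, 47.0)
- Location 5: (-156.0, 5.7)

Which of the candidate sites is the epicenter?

For each candidate, compare |candidate − station| to the reported distance:
Location 1: residuals HOPS 224.5, PFO 131.6, LON 166.7 → max 224.5 km
Location 2: residuals HOPS 218.7, PFO 120.0, LON 156.5 → max 218.7 km
Location 3: residuals HOPS 0.0, PFO 0.0, LON 0.0 → max 0.0 km
Location 4: residuals HOPS 102.7, PFO 15.4, LON 22.1 → max 102.7 km
Location 5: residuals HOPS 203.0, PFO 42.8, LON 93.8 → max 203.0 km
Only Location 3 has all residuals ≈ 0.

Location 3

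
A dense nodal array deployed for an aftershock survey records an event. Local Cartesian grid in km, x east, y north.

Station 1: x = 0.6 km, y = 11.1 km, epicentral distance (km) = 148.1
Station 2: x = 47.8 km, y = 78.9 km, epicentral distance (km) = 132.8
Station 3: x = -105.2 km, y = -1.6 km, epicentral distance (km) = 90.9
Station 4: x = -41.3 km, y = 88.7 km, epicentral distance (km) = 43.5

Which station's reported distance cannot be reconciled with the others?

Station 1

Solve using three stations at a time. Using Station 2, Station 3, Station 4 (subtract circle equations pairwise → linear system) gives (x, y) ≈ (-84.8, 87.0).
Distances from that point to each station vs reported:
  Station 1: calculated 114.2 vs reported 148.1 → residual 33.9 km
  Station 2: calculated 132.8 vs reported 132.8 → residual 0.0 km
  Station 3: calculated 90.9 vs reported 90.9 → residual 0.0 km
  Station 4: calculated 43.5 vs reported 43.5 → residual 0.0 km
Station 2, Station 3, Station 4 are mutually consistent (residuals ≈ 0); Station 1 is off by 33.9 km.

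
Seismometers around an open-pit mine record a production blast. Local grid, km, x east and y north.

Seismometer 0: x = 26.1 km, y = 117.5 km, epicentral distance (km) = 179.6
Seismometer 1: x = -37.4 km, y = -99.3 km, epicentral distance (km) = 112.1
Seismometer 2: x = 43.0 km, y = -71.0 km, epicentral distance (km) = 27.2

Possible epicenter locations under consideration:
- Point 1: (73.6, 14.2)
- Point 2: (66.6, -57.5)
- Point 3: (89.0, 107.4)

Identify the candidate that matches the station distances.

Point 2

For each candidate, compare |candidate − station| to the reported distance:
Point 1: residuals Seismometer 0 65.9, Seismometer 1 46.7, Seismometer 2 63.3 → max 65.9 km
Point 2: residuals Seismometer 0 0.0, Seismometer 1 0.0, Seismometer 2 0.0 → max 0.0 km
Point 3: residuals Seismometer 0 115.9, Seismometer 1 130.2, Seismometer 2 157.0 → max 157.0 km
Only Point 2 has all residuals ≈ 0.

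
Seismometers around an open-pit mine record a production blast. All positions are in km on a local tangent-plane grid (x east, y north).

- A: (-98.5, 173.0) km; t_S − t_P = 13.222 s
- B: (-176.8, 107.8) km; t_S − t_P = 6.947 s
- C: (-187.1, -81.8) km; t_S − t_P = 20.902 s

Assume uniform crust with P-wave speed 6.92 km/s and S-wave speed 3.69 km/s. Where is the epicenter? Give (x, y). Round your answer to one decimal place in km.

Distance from S−P lag: d = Δt · v_P v_S / (v_P − v_S) = Δt · (6.92·3.69)/(6.92−3.69) ≈ 7.9055·Δt.
So d_A = 104.53, d_B = 54.92, d_C = 165.24 km.
Circle about each station: (x + 98.5)² + (y − 173.0)² = 104.53²; (x + 176.8)² + (y − 107.8)² = 54.92²; (x + 187.1)² + (y + 81.8)² = 165.24².
Subtracting the A equation from the B and C equations removes the quadratic terms:
-156.6 x − 130.4 y = 11158.14
-177.2 x − 509.6 y = -14311.34
Solving the 2×2 system: x ≈ -133.2, y ≈ 74.4 km.

(-133.2, 74.4)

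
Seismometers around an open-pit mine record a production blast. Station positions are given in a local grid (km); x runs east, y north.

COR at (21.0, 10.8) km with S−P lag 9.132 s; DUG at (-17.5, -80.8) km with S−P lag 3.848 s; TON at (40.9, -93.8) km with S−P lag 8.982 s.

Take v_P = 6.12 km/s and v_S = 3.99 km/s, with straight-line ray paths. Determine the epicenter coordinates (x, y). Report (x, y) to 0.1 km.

Distance from S−P lag: d = Δt · v_P v_S / (v_P − v_S) = Δt · (6.12·3.99)/(6.12−3.99) ≈ 11.4642·Δt.
So d_COR = 104.69, d_DUG = 44.11, d_TON = 102.97 km.
Circle about each station: (x − 21.0)² + (y − 10.8)² = 104.69²; (x + 17.5)² + (y + 80.8)² = 44.11²; (x − 40.9)² + (y + 93.8)² = 102.97².
Subtracting the COR equation from the DUG and TON equations removes the quadratic terms:
-77.0 x − 183.2 y = 15291.55
39.8 x − 209.2 y = 10270.79
Solving the 2×2 system: x ≈ -56.3, y ≈ -59.8 km.

-56.3 km east, -59.8 km north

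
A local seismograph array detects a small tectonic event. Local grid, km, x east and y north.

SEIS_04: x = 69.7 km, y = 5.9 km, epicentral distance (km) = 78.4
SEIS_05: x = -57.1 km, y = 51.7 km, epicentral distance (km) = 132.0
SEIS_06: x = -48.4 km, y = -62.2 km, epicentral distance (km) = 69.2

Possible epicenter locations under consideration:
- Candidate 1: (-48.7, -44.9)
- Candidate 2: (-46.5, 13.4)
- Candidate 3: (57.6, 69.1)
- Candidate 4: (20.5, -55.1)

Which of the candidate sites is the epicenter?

Candidate 4

For each candidate, compare |candidate − station| to the reported distance:
Candidate 1: residuals SEIS_04 50.4, SEIS_05 35.0, SEIS_06 51.9 → max 51.9 km
Candidate 2: residuals SEIS_04 38.0, SEIS_05 92.3, SEIS_06 6.4 → max 92.3 km
Candidate 3: residuals SEIS_04 14.1, SEIS_05 16.0, SEIS_06 99.5 → max 99.5 km
Candidate 4: residuals SEIS_04 0.0, SEIS_05 0.0, SEIS_06 0.1 → max 0.1 km
Only Candidate 4 has all residuals ≈ 0.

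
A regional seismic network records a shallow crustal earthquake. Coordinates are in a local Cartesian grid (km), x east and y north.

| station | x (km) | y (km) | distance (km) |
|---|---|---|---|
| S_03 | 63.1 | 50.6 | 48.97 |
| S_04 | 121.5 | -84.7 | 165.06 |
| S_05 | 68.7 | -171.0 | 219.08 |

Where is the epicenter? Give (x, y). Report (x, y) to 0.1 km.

Circle about each station: (x − 63.1)² + (y − 50.6)² = 48.97²; (x − 121.5)² + (y + 84.7)² = 165.06²; (x − 68.7)² + (y + 171.0)² = 219.08².
Subtracting pairs of circle equations eliminates x²+y² and gives linear equations (the radical axes):
116.8 x − 270.6 y = -9452.37
11.2 x − 443.2 y = -18179.27
Solving the 2×2 system: x ≈ 15.0, y ≈ 41.4 km.

x ≈ 15.0 km, y ≈ 41.4 km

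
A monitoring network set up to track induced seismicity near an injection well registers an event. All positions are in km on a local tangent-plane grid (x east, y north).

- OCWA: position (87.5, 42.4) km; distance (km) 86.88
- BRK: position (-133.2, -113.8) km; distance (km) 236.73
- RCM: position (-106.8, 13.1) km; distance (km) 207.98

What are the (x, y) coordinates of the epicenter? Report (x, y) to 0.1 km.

Circle about each station: (x − 87.5)² + (y − 42.4)² = 86.88²; (x + 133.2)² + (y + 113.8)² = 236.73²; (x + 106.8)² + (y − 13.1)² = 207.98².
Subtracting pairs of circle equations eliminates x²+y² and gives linear equations (the radical axes):
-441.4 x − 312.4 y = -27254.29
-388.6 x − 58.6 y = -33583.71
Solving the 2×2 system: x ≈ 93.1, y ≈ -44.3 km.

93.1 km east, -44.3 km north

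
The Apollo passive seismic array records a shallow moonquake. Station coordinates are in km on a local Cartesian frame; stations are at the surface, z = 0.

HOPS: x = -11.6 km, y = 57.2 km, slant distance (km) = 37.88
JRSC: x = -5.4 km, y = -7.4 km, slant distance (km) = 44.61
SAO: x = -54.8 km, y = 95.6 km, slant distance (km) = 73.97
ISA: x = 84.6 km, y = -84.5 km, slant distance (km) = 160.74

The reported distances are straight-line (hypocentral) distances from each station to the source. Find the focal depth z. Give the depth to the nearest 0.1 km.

13.4 km

Each station gives a sphere (x−x_i)² + (y−y_i)² + z² = d_i² (stations at z=0).
Subtracting the HOPS sphere from JRSC and SAO: z² cancels, leaving linear equations in x and y:
12.4 x − 129.2 y = -3877.64
-86.4 x + 76.8 y = 4699.33
Solving: x ≈ -30.297, y ≈ 27.105 km (keep extra digits for the depth step; rounded: -30.3, 27.1).
Then from the HOPS sphere: z² = 37.88² − (x + 11.6)² − (y − 57.2)² with x = -30.297, y = 27.105, so z ≈ 13.402 ≈ 13.4 km.
Check against ISA (with the unrounded solution): distance 160.74 ≈ 160.74 km. ✓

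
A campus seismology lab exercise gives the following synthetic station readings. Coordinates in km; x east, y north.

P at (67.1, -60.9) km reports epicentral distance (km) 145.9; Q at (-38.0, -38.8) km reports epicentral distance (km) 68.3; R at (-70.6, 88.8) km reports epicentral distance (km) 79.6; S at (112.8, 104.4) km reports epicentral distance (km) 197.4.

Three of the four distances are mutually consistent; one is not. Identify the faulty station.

Q

Solve using three stations at a time. Using P, R, S (subtract circle equations pairwise → linear system) gives (x, y) ≈ (-60.5, 9.9).
Distances from that point to each station vs reported:
  P: calculated 145.9 vs reported 145.9 → residual 0.0 km
  Q: calculated 53.6 vs reported 68.3 → residual 14.7 km
  R: calculated 79.6 vs reported 79.6 → residual 0.0 km
  S: calculated 197.4 vs reported 197.4 → residual 0.0 km
P, R, S are mutually consistent (residuals ≈ 0); Q is off by 14.7 km.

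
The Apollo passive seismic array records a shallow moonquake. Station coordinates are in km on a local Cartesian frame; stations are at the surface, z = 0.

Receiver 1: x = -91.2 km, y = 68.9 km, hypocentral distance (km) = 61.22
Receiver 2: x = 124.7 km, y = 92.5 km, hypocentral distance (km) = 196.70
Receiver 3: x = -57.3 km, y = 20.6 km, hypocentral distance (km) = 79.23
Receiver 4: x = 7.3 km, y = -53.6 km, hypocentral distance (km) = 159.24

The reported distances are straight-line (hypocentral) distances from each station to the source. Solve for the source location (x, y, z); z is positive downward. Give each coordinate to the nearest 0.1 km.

(-63.9, 78.2, 54.0)

Each station gives a sphere (x−x_i)² + (y−y_i)² + z² = d_i² (stations at z=0).
Subtracting the Receiver 1 sphere from Receiver 2 and Receiver 3: z² cancels, leaving linear equations in x and y:
431.8 x + 47.2 y = -23901.31
67.8 x − 96.6 y = -11886.50
Solving: x ≈ -63.901, y ≈ 78.199 km (keep extra digits for the depth step; rounded: -63.9, 78.2).
Then from the Receiver 1 sphere: z² = 61.22² − (x + 91.2)² − (y − 68.9)² with x = -63.901, y = 78.199, so z ≈ 54.002 ≈ 54.0 km.
Check against Receiver 4 (with the unrounded solution): distance 159.24 ≈ 159.24 km. ✓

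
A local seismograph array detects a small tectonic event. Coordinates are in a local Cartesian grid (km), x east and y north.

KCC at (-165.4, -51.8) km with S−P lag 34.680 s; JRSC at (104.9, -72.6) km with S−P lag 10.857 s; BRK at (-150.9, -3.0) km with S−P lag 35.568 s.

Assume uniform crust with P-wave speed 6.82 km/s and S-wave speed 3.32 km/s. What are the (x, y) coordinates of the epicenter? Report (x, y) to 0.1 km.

Distance from S−P lag: d = Δt · v_P v_S / (v_P − v_S) = Δt · (6.82·3.32)/(6.82−3.32) ≈ 6.4693·Δt.
So d_KCC = 224.35, d_JRSC = 70.24, d_BRK = 230.10 km.
Circle about each station: (x + 165.4)² + (y + 51.8)² = 224.35²; (x − 104.9)² + (y + 72.6)² = 70.24²; (x + 150.9)² + (y + 3.0)² = 230.10².
Subtracting the KCC equation from the JRSC and BRK equations removes the quadratic terms:
540.6 x − 41.6 y = 31633.63
29.0 x + 97.6 y = -9873.68
Solving the 2×2 system: x ≈ 49.6, y ≈ -115.9 km.

49.6 km east, -115.9 km north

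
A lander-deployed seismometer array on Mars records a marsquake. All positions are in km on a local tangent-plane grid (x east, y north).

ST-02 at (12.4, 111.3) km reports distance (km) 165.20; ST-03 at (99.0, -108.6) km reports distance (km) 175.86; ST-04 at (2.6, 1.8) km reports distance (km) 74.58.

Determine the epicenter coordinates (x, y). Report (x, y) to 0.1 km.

(-61.4, -36.5)

Circle about each station: (x − 12.4)² + (y − 111.3)² = 165.20²; (x − 99.0)² + (y + 108.6)² = 175.86²; (x − 2.6)² + (y − 1.8)² = 74.58².
Subtracting the ST-02 equation from the ST-03 and ST-04 equations removes the quadratic terms:
173.2 x − 439.8 y = 5417.81
-19.6 x − 219.0 y = 9197.41
Solving the 2×2 system: x ≈ -61.4, y ≈ -36.5 km.
Check against ST-02 (with the unrounded x, y): √((x − 12.4)²+(y − 111.3)²) = 165.21 ≈ 165.20 km. ✓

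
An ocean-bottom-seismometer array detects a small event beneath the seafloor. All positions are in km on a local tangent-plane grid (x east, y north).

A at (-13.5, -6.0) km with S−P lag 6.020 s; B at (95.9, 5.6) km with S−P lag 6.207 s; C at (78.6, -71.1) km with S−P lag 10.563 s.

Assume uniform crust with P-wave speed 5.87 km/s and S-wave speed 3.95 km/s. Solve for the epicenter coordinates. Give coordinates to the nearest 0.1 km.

Distance from S−P lag: d = Δt · v_P v_S / (v_P − v_S) = Δt · (5.87·3.95)/(5.87−3.95) ≈ 12.0763·Δt.
So d_A = 72.70, d_B = 74.96, d_C = 127.56 km.
Circle about each station: (x + 13.5)² + (y + 6.0)² = 72.70²; (x − 95.9)² + (y − 5.6)² = 74.96²; (x − 78.6)² + (y + 71.1)² = 127.56².
Subtracting pairs of circle equations eliminates x²+y² and gives linear equations (the radical axes):
218.8 x + 23.2 y = 8676.21
184.2 x − 130.2 y = 28.66
Solving the 2×2 system: x ≈ 34.5, y ≈ 48.6 km.

34.5 km east, 48.6 km north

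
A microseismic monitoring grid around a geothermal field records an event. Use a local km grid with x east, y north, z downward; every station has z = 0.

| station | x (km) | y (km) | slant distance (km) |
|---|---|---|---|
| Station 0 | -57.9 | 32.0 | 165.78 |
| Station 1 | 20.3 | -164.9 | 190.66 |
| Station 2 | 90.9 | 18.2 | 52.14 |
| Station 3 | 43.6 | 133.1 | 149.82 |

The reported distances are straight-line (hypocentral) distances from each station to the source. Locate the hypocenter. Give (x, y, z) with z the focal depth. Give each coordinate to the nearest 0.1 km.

Each station gives a sphere (x−x_i)² + (y−y_i)² + z² = d_i² (stations at z=0).
Subtracting the Station 0 sphere from Station 1 and Station 2: z² cancels, leaving linear equations in x and y:
156.4 x − 393.8 y = 14359.46
297.6 x − 27.6 y = 28982.07
Solving: x ≈ 97.599, y ≈ 2.298 km (keep extra digits for the depth step; rounded: 97.6, 2.3).
Then from the Station 0 sphere: z² = 165.78² − (x + 57.9)² − (y − 32.0)² with x = 97.599, y = 2.298, so z ≈ 49.202 ≈ 49.2 km.

(97.6, 2.3, 49.2)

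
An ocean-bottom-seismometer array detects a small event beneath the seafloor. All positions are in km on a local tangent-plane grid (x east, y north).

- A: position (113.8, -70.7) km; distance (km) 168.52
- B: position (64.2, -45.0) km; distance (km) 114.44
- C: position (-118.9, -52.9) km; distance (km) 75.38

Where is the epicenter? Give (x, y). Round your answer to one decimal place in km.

Circle about each station: (x − 113.8)² + (y + 70.7)² = 168.52²; (x − 64.2)² + (y + 45.0)² = 114.44²; (x + 118.9)² + (y + 52.9)² = 75.38².
Subtracting the A equation from the B and C equations removes the quadratic terms:
-99.2 x + 51.4 y = 3500.19
-465.4 x + 35.6 y = 21703.54
Solving the 2×2 system: x ≈ -48.6, y ≈ -25.7 km.

(-48.6, -25.7)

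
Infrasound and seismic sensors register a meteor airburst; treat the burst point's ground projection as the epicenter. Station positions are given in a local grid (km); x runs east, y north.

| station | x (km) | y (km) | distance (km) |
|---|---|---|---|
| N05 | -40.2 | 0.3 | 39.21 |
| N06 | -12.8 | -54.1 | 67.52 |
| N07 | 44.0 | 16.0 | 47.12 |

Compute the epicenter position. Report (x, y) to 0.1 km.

Circle about each station: (x + 40.2)² + (y − 0.3)² = 39.21²; (x + 12.8)² + (y + 54.1)² = 67.52²; (x − 44.0)² + (y − 16.0)² = 47.12².
Subtracting the N05 equation from the N06 and N07 equations removes the quadratic terms:
54.8 x − 108.8 y = -1547.01
168.4 x + 31.4 y = -107.00
Solving the 2×2 system: x ≈ -3.0, y ≈ 12.7 km.
Check against N05 (with the unrounded x, y): √((x + 40.2)²+(y − 0.3)²) = 39.21 ≈ 39.21 km. ✓

-3.0 km east, 12.7 km north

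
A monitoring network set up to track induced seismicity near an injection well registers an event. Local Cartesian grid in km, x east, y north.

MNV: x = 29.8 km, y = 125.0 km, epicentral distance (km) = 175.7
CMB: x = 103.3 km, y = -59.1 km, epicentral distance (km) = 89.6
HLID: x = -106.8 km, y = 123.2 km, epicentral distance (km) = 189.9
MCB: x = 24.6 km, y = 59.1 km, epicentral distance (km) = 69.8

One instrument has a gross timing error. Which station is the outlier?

MNV

Solve using three stations at a time. Using CMB, HLID, MCB (subtract circle equations pairwise → linear system) gives (x, y) ≈ (27.9, -10.6).
Distances from that point to each station vs reported:
  MNV: calculated 135.6 vs reported 175.7 → residual 40.1 km
  CMB: calculated 89.6 vs reported 89.6 → residual 0.0 km
  HLID: calculated 189.9 vs reported 189.9 → residual 0.0 km
  MCB: calculated 69.8 vs reported 69.8 → residual 0.0 km
CMB, HLID, MCB are mutually consistent (residuals ≈ 0); MNV is off by 40.1 km.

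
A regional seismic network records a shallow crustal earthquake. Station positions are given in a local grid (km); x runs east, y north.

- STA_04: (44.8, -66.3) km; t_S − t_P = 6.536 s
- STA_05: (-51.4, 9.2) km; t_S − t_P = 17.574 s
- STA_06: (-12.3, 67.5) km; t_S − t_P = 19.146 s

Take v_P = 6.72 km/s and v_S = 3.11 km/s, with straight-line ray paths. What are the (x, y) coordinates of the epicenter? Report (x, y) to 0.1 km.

Distance from S−P lag: d = Δt · v_P v_S / (v_P − v_S) = Δt · (6.72·3.11)/(6.72−3.11) ≈ 5.7893·Δt.
So d_STA_04 = 37.84, d_STA_05 = 101.74, d_STA_06 = 110.84 km.
Circle about each station: (x − 44.8)² + (y + 66.3)² = 37.84²; (x + 51.4)² + (y − 9.2)² = 101.74²; (x + 12.3)² + (y − 67.5)² = 110.84².
Subtracting pairs of circle equations eliminates x²+y² and gives linear equations (the radical axes):
-192.4 x + 151.0 y = -12595.29
-114.2 x + 267.6 y = -12548.83
Solving the 2×2 system: x ≈ 43.1, y ≈ -28.5 km.
Check against STA_04 (with the unrounded x, y): √((x − 44.8)²+(y + 66.3)²) = 37.84 ≈ 37.84 km. ✓

43.1 km east, -28.5 km north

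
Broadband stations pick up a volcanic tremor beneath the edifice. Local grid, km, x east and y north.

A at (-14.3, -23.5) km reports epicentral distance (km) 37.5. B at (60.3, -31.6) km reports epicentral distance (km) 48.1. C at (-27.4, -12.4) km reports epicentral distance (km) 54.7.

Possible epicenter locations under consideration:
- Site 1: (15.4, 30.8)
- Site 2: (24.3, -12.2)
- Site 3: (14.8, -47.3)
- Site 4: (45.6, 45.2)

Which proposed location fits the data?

Site 3

For each candidate, compare |candidate − station| to the reported distance:
Site 1: residuals A 24.4, B 28.8, C 6.1 → max 28.8 km
Site 2: residuals A 2.7, B 7.2, C 3.0 → max 7.2 km
Site 3: residuals A 0.1, B 0.0, C 0.1 → max 0.1 km
Site 4: residuals A 53.6, B 30.1, C 38.3 → max 53.6 km
Only Site 3 has all residuals ≈ 0.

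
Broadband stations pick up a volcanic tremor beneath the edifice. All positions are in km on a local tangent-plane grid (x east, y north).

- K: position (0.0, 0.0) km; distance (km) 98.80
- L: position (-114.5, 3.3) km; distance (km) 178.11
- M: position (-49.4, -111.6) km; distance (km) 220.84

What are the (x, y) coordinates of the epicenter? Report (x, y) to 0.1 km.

Circle about each station: x² + y² = 98.80²; (x + 114.5)² + (y − 3.3)² = 178.11²; (x + 49.4)² + (y + 111.6)² = 220.84².
Subtracting pairs of circle equations eliminates x²+y² and gives linear equations (the radical axes):
-229.0 x + 6.6 y = -8840.59
-98.8 x − 223.2 y = -24113.95
Solving the 2×2 system: x ≈ 41.2, y ≈ 89.8 km.

x ≈ 41.2 km, y ≈ 89.8 km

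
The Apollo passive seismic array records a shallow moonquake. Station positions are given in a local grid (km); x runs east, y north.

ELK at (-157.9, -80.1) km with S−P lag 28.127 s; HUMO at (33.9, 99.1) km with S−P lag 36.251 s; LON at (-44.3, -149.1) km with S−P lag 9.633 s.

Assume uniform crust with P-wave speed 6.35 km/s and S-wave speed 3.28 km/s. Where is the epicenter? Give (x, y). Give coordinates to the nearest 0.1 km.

21.0 km east, -146.5 km north

Distance from S−P lag: d = Δt · v_P v_S / (v_P − v_S) = Δt · (6.35·3.28)/(6.35−3.28) ≈ 6.7844·Δt.
So d_ELK = 190.82, d_HUMO = 245.94, d_LON = 65.35 km.
Circle about each station: (x + 157.9)² + (y + 80.1)² = 190.82²; (x − 33.9)² + (y − 99.1)² = 245.94²; (x + 44.3)² + (y + 149.1)² = 65.35².
Subtracting pairs of circle equations eliminates x²+y² and gives linear equations (the radical axes):
383.6 x + 358.4 y = -44452.61
227.2 x − 138.0 y = 24986.53
Solving the 2×2 system: x ≈ 21.0, y ≈ -146.5 km.
Check against ELK (with the unrounded x, y): √((x + 157.9)²+(y + 80.1)²) = 190.82 ≈ 190.82 km. ✓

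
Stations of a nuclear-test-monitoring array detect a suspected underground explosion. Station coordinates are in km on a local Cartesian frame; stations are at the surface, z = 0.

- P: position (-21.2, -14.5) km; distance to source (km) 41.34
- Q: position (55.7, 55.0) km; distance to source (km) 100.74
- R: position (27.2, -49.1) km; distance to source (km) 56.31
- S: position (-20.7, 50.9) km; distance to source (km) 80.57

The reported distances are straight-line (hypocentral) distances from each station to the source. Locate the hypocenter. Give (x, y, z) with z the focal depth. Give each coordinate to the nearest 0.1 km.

Each station gives a sphere (x−x_i)² + (y−y_i)² + z² = d_i² (stations at z=0).
Subtracting the P sphere from Q and R: z² cancels, leaving linear equations in x and y:
153.8 x + 139.0 y = -2971.75
96.8 x − 69.2 y = 1029.14
Solving: x ≈ -2.597, y ≈ -18.505 km (keep extra digits for the depth step; rounded: -2.6, -18.5).
Then from the P sphere: z² = 41.34² − (x + 21.2)² − (y + 14.5)² with x = -2.597, y = -18.505, so z ≈ 36.700 ≈ 36.7 km.

x ≈ -2.6 km, y ≈ -18.5 km, depth ≈ 36.7 km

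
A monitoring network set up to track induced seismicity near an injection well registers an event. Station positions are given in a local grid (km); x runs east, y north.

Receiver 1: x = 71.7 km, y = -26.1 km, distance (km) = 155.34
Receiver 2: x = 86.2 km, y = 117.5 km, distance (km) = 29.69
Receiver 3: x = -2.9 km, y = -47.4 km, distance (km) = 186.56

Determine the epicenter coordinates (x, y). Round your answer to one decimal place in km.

Circle about each station: (x − 71.7)² + (y + 26.1)² = 155.34²; (x − 86.2)² + (y − 117.5)² = 29.69²; (x + 2.9)² + (y + 47.4)² = 186.56².
Subtracting the Receiver 1 equation from the Receiver 2 and Receiver 3 equations removes the quadratic terms:
29.0 x + 287.2 y = 38663.61
-149.2 x − 42.6 y = -14241.05
Solving the 2×2 system: x ≈ 58.7, y ≈ 128.7 km.

58.7 km east, 128.7 km north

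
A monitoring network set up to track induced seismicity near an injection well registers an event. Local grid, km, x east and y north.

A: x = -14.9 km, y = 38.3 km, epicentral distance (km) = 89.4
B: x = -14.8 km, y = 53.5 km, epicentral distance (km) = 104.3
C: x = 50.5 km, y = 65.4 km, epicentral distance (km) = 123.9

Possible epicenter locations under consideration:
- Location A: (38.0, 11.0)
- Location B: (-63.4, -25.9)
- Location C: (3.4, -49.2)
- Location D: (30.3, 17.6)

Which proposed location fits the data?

For each candidate, compare |candidate − station| to the reported distance:
Location A: residuals A 29.9, B 36.5, C 68.1 → max 68.1 km
Location B: residuals A 8.9, B 11.2, C 22.1 → max 22.1 km
Location C: residuals A 0.0, B 0.0, C 0.0 → max 0.0 km
Location D: residuals A 39.7, B 46.7, C 72.0 → max 72.0 km
Only Location C has all residuals ≈ 0.

Location C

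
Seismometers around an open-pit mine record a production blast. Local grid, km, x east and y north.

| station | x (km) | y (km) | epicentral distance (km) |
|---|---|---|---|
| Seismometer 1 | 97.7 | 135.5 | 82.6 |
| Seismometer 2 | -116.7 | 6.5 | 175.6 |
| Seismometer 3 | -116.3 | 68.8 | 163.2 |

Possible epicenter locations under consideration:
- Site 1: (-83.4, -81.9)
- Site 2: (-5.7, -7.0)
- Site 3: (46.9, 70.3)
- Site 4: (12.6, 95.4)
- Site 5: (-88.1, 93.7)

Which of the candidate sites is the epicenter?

For each candidate, compare |candidate − station| to the reported distance:
Site 1: residuals Seismometer 1 200.3, Seismometer 2 81.1, Seismometer 3 9.0 → max 200.3 km
Site 2: residuals Seismometer 1 93.5, Seismometer 2 63.8, Seismometer 3 29.1 → max 93.5 km
Site 3: residuals Seismometer 1 0.1, Seismometer 2 0.0, Seismometer 3 0.0 → max 0.1 km
Site 4: residuals Seismometer 1 11.5, Seismometer 2 18.7, Seismometer 3 31.6 → max 31.6 km
Site 5: residuals Seismometer 1 107.8, Seismometer 2 83.8, Seismometer 3 125.6 → max 125.6 km
Only Site 3 has all residuals ≈ 0.

Site 3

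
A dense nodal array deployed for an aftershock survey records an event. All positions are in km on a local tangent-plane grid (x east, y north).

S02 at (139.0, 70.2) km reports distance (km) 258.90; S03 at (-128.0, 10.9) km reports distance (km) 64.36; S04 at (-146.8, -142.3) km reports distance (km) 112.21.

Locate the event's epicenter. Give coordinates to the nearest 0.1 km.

Circle about each station: (x − 139.0)² + (y − 70.2)² = 258.90²; (x + 128.0)² + (y − 10.9)² = 64.36²; (x + 146.8)² + (y + 142.3)² = 112.21².
Subtracting pairs of circle equations eliminates x²+y² and gives linear equations (the radical axes):
-534.0 x − 118.6 y = 55140.77
-571.6 x − 425.0 y = 71988.62
Solving the 2×2 system: x ≈ -93.6, y ≈ -43.5 km.

-93.6 km east, -43.5 km north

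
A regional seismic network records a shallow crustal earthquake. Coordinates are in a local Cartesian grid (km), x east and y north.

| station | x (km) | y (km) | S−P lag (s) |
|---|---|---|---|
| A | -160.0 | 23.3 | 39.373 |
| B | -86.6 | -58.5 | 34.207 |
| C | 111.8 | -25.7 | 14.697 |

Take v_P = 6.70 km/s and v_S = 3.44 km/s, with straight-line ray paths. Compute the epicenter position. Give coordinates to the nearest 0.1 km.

Distance from S−P lag: d = Δt · v_P v_S / (v_P − v_S) = Δt · (6.70·3.44)/(6.70−3.44) ≈ 7.0699·Δt.
So d_A = 278.36, d_B = 241.84, d_C = 103.91 km.
Circle about each station: (x + 160.0)² + (y − 23.3)² = 278.36²; (x + 86.6)² + (y + 58.5)² = 241.84²; (x − 111.8)² + (y + 25.7)² = 103.91².
Subtracting pairs of circle equations eliminates x²+y² and gives linear equations (the radical axes):
146.8 x − 163.6 y = 3776.62
543.6 x − 98.0 y = 53703.84
Solving the 2×2 system: x ≈ 112.9, y ≈ 78.2 km.

(112.9, 78.2)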